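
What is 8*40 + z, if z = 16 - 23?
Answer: 313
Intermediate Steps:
z = -7
8*40 + z = 8*40 - 7 = 320 - 7 = 313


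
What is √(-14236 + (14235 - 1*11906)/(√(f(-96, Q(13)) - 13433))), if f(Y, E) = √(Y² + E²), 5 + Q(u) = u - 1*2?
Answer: √(-14236 + 2329/√(-13433 + 6*√257)) ≈ 0.0845 - 119.31*I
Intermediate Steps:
Q(u) = -7 + u (Q(u) = -5 + (u - 1*2) = -5 + (u - 2) = -5 + (-2 + u) = -7 + u)
f(Y, E) = √(E² + Y²)
√(-14236 + (14235 - 1*11906)/(√(f(-96, Q(13)) - 13433))) = √(-14236 + (14235 - 1*11906)/(√(√((-7 + 13)² + (-96)²) - 13433))) = √(-14236 + (14235 - 11906)/(√(√(6² + 9216) - 13433))) = √(-14236 + 2329/(√(√(36 + 9216) - 13433))) = √(-14236 + 2329/(√(√9252 - 13433))) = √(-14236 + 2329/(√(6*√257 - 13433))) = √(-14236 + 2329/(√(-13433 + 6*√257))) = √(-14236 + 2329/√(-13433 + 6*√257))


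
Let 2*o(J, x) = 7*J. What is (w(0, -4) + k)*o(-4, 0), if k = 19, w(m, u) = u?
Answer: -210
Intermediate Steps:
o(J, x) = 7*J/2 (o(J, x) = (7*J)/2 = 7*J/2)
(w(0, -4) + k)*o(-4, 0) = (-4 + 19)*((7/2)*(-4)) = 15*(-14) = -210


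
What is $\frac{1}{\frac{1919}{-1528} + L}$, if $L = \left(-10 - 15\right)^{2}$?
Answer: $\frac{1528}{953081} \approx 0.0016032$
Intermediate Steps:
$L = 625$ ($L = \left(-25\right)^{2} = 625$)
$\frac{1}{\frac{1919}{-1528} + L} = \frac{1}{\frac{1919}{-1528} + 625} = \frac{1}{1919 \left(- \frac{1}{1528}\right) + 625} = \frac{1}{- \frac{1919}{1528} + 625} = \frac{1}{\frac{953081}{1528}} = \frac{1528}{953081}$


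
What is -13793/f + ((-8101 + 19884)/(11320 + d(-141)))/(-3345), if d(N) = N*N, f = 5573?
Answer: -1439604456244/581639213685 ≈ -2.4751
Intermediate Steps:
d(N) = N**2
-13793/f + ((-8101 + 19884)/(11320 + d(-141)))/(-3345) = -13793/5573 + ((-8101 + 19884)/(11320 + (-141)**2))/(-3345) = -13793*1/5573 + (11783/(11320 + 19881))*(-1/3345) = -13793/5573 + (11783/31201)*(-1/3345) = -13793/5573 - 11783/104367345 = -1439604456244/581639213685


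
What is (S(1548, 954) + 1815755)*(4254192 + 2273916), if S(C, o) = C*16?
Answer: 12015132920484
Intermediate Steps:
S(C, o) = 16*C
(S(1548, 954) + 1815755)*(4254192 + 2273916) = (16*1548 + 1815755)*(4254192 + 2273916) = (24768 + 1815755)*6528108 = 1840523*6528108 = 12015132920484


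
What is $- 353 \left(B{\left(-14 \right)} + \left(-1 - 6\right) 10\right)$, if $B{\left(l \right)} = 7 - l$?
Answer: $17297$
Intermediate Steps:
$- 353 \left(B{\left(-14 \right)} + \left(-1 - 6\right) 10\right) = - 353 \left(\left(7 - -14\right) + \left(-1 - 6\right) 10\right) = - 353 \left(\left(7 + 14\right) - 70\right) = - 353 \left(21 - 70\right) = \left(-353\right) \left(-49\right) = 17297$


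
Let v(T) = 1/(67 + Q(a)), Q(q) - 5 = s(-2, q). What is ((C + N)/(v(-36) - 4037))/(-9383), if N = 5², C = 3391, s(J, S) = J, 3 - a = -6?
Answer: 239120/2651532587 ≈ 9.0182e-5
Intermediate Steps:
a = 9 (a = 3 - 1*(-6) = 3 + 6 = 9)
Q(q) = 3 (Q(q) = 5 - 2 = 3)
v(T) = 1/70 (v(T) = 1/(67 + 3) = 1/70)
N = 25
((C + N)/(v(-36) - 4037))/(-9383) = ((3391 + 25)/(1/70 - 4037))/(-9383) = (3416/(-282589/70))*(-1/9383) = (3416*(-70/282589))*(-1/9383) = -239120/282589*(-1/9383) = 239120/2651532587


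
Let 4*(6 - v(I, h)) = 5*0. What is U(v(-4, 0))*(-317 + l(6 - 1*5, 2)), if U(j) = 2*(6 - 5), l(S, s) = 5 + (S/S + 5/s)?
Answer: -617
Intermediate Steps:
v(I, h) = 6 (v(I, h) = 6 - 5*0/4 = 6 - ¼*0 = 6 + 0 = 6)
l(S, s) = 6 + 5/s (l(S, s) = 5 + (1 + 5/s) = 6 + 5/s)
U(j) = 2 (U(j) = 2*1 = 2)
U(v(-4, 0))*(-317 + l(6 - 1*5, 2)) = 2*(-317 + (6 + 5/2)) = 2*(-317 + 17/2) = 2*(-617/2) = -617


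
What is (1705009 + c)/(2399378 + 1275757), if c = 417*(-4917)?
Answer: -69076/735027 ≈ -0.093977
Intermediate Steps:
c = -2050389
(1705009 + c)/(2399378 + 1275757) = (1705009 - 2050389)/(2399378 + 1275757) = -345380/3675135 = -345380*1/3675135 = -69076/735027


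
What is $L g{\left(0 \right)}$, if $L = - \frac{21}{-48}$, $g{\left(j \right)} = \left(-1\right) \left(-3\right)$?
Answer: $\frac{21}{16} \approx 1.3125$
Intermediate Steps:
$g{\left(j \right)} = 3$
$L = \frac{7}{16}$ ($L = \left(-21\right) \left(- \frac{1}{48}\right) = \frac{7}{16} \approx 0.4375$)
$L g{\left(0 \right)} = \frac{7}{16} \cdot 3 = \frac{21}{16}$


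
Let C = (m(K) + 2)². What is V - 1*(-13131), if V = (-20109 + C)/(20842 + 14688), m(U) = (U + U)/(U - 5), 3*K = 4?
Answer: 56449443037/4299130 ≈ 13130.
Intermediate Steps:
K = 4/3 (K = (⅓)*4 = 4/3 ≈ 1.3333)
m(U) = 2*U/(-5 + U) (m(U) = (2*U)/(-5 + U) = 2*U/(-5 + U))
C = 196/121 (C = (2*(4/3)/(-5 + 4/3) + 2)² = (2*(4/3)/(-11/3) + 2)² = (2*(4/3)*(-3/11) + 2)² = (-8/11 + 2)² = (14/11)² = 196/121 ≈ 1.6198)
V = -2432993/4299130 (V = (-20109 + 196/121)/(20842 + 14688) = -2432993/121/35530 = -2432993/121*1/35530 = -2432993/4299130 ≈ -0.56593)
V - 1*(-13131) = -2432993/4299130 - 1*(-13131) = -2432993/4299130 + 13131 = 56449443037/4299130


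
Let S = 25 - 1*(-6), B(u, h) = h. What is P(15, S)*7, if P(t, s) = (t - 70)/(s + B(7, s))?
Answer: -385/62 ≈ -6.2097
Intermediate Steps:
S = 31 (S = 25 + 6 = 31)
P(t, s) = (-70 + t)/(2*s) (P(t, s) = (t - 70)/(s + s) = (-70 + t)/((2*s)) = (-70 + t)*(1/(2*s)) = (-70 + t)/(2*s))
P(15, S)*7 = ((½)*(-70 + 15)/31)*7 = ((½)*(1/31)*(-55))*7 = -55/62*7 = -385/62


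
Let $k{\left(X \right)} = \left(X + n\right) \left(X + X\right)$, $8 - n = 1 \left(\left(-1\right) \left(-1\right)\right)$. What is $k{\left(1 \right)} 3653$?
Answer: $58448$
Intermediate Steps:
$n = 7$ ($n = 8 - 1 \left(\left(-1\right) \left(-1\right)\right) = 8 - 1 \cdot 1 = 8 - 1 = 7$)
$k{\left(X \right)} = 2 X \left(7 + X\right)$ ($k{\left(X \right)} = \left(X + 7\right) \left(X + X\right) = \left(7 + X\right) 2 X = 2 X \left(7 + X\right)$)
$k{\left(1 \right)} 3653 = 2 \cdot 1 \left(7 + 1\right) 3653 = 2 \cdot 1 \cdot 8 \cdot 3653 = 16 \cdot 3653 = 58448$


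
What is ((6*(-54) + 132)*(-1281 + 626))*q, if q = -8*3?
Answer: -3018240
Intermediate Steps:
q = -24
((6*(-54) + 132)*(-1281 + 626))*q = ((6*(-54) + 132)*(-1281 + 626))*(-24) = ((-324 + 132)*(-655))*(-24) = -192*(-655)*(-24) = 125760*(-24) = -3018240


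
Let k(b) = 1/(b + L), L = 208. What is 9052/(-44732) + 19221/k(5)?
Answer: 45784016096/11183 ≈ 4.0941e+6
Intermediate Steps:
k(b) = 1/(208 + b) (k(b) = 1/(b + 208) = 1/(208 + b))
9052/(-44732) + 19221/k(5) = 9052/(-44732) + 19221/(1/(208 + 5)) = 9052*(-1/44732) + 19221/(1/213) = -2263/11183 + 19221/(1/213) = -2263/11183 + 19221*213 = -2263/11183 + 4094073 = 45784016096/11183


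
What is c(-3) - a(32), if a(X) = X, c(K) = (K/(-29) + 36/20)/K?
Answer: -4732/145 ≈ -32.634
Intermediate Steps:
c(K) = (9/5 - K/29)/K (c(K) = (K*(-1/29) + 36*(1/20))/K = (-K/29 + 9/5)/K = (9/5 - K/29)/K)
c(-3) - a(32) = (1/145)*(261 - 5*(-3))/(-3) - 1*32 = (1/145)*(-⅓)*(261 + 15) - 32 = (1/145)*(-⅓)*276 - 32 = -92/145 - 32 = -4732/145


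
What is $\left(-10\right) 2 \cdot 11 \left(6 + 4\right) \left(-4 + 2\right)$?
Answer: $4400$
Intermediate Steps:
$\left(-10\right) 2 \cdot 11 \left(6 + 4\right) \left(-4 + 2\right) = \left(-20\right) 11 \cdot 10 \left(-2\right) = \left(-220\right) \left(-20\right) = 4400$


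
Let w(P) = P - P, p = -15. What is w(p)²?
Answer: 0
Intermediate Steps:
w(P) = 0
w(p)² = 0² = 0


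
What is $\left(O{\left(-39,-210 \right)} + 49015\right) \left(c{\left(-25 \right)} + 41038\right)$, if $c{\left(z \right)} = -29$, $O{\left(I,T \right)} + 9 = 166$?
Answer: $2016494548$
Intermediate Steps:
$O{\left(I,T \right)} = 157$ ($O{\left(I,T \right)} = -9 + 166 = 157$)
$\left(O{\left(-39,-210 \right)} + 49015\right) \left(c{\left(-25 \right)} + 41038\right) = \left(157 + 49015\right) \left(-29 + 41038\right) = 49172 \cdot 41009 = 2016494548$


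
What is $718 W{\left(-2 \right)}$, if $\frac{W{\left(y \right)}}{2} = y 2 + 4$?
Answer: $0$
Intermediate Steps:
$W{\left(y \right)} = 8 + 4 y$ ($W{\left(y \right)} = 2 \left(y 2 + 4\right) = 2 \left(2 y + 4\right) = 2 \left(4 + 2 y\right) = 8 + 4 y$)
$718 W{\left(-2 \right)} = 718 \left(8 + 4 \left(-2\right)\right) = 718 \left(8 - 8\right) = 718 \cdot 0 = 0$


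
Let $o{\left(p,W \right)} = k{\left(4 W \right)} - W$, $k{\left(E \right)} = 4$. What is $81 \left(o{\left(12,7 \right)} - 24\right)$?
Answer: $-2187$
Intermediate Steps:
$o{\left(p,W \right)} = 4 - W$
$81 \left(o{\left(12,7 \right)} - 24\right) = 81 \left(\left(4 - 7\right) - 24\right) = 81 \left(-3 - 24\right) = 81 \left(-27\right) = -2187$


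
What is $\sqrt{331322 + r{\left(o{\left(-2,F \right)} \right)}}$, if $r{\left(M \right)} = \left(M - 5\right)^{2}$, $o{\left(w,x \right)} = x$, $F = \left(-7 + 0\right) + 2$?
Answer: $\sqrt{331422} \approx 575.69$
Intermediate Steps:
$F = -5$ ($F = -7 + 2 = -5$)
$r{\left(M \right)} = \left(-5 + M\right)^{2}$
$\sqrt{331322 + r{\left(o{\left(-2,F \right)} \right)}} = \sqrt{331322 + \left(-5 - 5\right)^{2}} = \sqrt{331322 + \left(-10\right)^{2}} = \sqrt{331322 + 100} = \sqrt{331422}$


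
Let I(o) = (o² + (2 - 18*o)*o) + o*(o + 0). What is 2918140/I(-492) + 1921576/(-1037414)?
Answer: -1308940010821/502368766914 ≈ -2.6055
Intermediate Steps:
I(o) = 2*o² + o*(2 - 18*o) (I(o) = (o² + o*(2 - 18*o)) + o*o = (o² + o*(2 - 18*o)) + o² = 2*o² + o*(2 - 18*o))
2918140/I(-492) + 1921576/(-1037414) = 2918140/((2*(-492)*(1 - 8*(-492)))) + 1921576/(-1037414) = 2918140/((2*(-492)*(1 + 3936))) + 1921576*(-1/1037414) = 2918140/((2*(-492)*3937)) - 960788/518707 = 2918140/(-3874008) - 960788/518707 = 2918140*(-1/3874008) - 960788/518707 = -729535/968502 - 960788/518707 = -1308940010821/502368766914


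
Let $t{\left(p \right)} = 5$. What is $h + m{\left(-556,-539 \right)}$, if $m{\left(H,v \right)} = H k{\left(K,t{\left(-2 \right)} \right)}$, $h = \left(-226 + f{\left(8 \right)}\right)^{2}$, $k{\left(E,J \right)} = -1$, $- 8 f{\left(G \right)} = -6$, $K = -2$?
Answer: $\frac{820697}{16} \approx 51294.0$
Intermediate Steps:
$f{\left(G \right)} = \frac{3}{4}$ ($f{\left(G \right)} = \left(- \frac{1}{8}\right) \left(-6\right) = \frac{3}{4}$)
$h = \frac{811801}{16}$ ($h = \left(-226 + \frac{3}{4}\right)^{2} = \left(- \frac{901}{4}\right)^{2} = \frac{811801}{16} \approx 50738.0$)
$m{\left(H,v \right)} = - H$ ($m{\left(H,v \right)} = H \left(-1\right) = - H$)
$h + m{\left(-556,-539 \right)} = \frac{811801}{16} - -556 = \frac{811801}{16} + 556 = \frac{820697}{16}$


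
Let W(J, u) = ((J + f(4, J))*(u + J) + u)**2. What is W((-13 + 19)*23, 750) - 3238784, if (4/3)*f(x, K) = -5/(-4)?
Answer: 61616596873/4 ≈ 1.5404e+10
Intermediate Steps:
f(x, K) = 15/16 (f(x, K) = 3*(-5/(-4))/4 = 3*(-5*(-1/4))/4 = (3/4)*(5/4) = 15/16)
W(J, u) = (u + (15/16 + J)*(J + u))**2 (W(J, u) = ((J + 15/16)*(u + J) + u)**2 = ((15/16 + J)*(J + u) + u)**2 = (u + (15/16 + J)*(J + u))**2)
W((-13 + 19)*23, 750) - 3238784 = (15*((-13 + 19)*23) + 16*((-13 + 19)*23)**2 + 31*750 + 16*((-13 + 19)*23)*750)**2/256 - 3238784 = (15*(6*23) + 16*(6*23)**2 + 23250 + 16*(6*23)*750)**2/256 - 3238784 = (15*138 + 16*138**2 + 23250 + 16*138*750)**2/256 - 3238784 = (2070 + 16*19044 + 23250 + 1656000)**2/256 - 3238784 = (2070 + 304704 + 23250 + 1656000)**2/256 - 3238784 = (1/256)*1986024**2 - 3238784 = (1/256)*3944291328576 - 3238784 = 61629552009/4 - 3238784 = 61616596873/4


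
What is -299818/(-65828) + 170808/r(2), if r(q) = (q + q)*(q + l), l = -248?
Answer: -228102669/1349474 ≈ -169.03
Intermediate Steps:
r(q) = 2*q*(-248 + q) (r(q) = (q + q)*(q - 248) = (2*q)*(-248 + q) = 2*q*(-248 + q))
-299818/(-65828) + 170808/r(2) = -299818/(-65828) + 170808/((2*2*(-248 + 2))) = -299818*(-1/65828) + 170808/((2*2*(-246))) = 149909/32914 + 170808/(-984) = 149909/32914 + 170808*(-1/984) = 149909/32914 - 7117/41 = -228102669/1349474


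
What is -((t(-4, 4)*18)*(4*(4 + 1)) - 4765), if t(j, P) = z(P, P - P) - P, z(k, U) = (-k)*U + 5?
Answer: 4405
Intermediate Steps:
z(k, U) = 5 - U*k (z(k, U) = -U*k + 5 = 5 - U*k)
t(j, P) = 5 - P (t(j, P) = (5 - (P - P)*P) - P = (5 - 1*0*P) - P = (5 + 0) - P = 5 - P)
-((t(-4, 4)*18)*(4*(4 + 1)) - 4765) = -(((5 - 1*4)*18)*(4*(4 + 1)) - 4765) = -(((5 - 4)*18)*(4*5) - 4765) = -((1*18)*20 - 4765) = -(18*20 - 4765) = -(360 - 4765) = -1*(-4405) = 4405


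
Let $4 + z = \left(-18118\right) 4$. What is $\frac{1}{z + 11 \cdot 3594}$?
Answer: $- \frac{1}{32942} \approx -3.0356 \cdot 10^{-5}$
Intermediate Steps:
$z = -72476$ ($z = -4 - 72472 = -72476$)
$\frac{1}{z + 11 \cdot 3594} = \frac{1}{-72476 + 11 \cdot 3594} = \frac{1}{-72476 + 39534} = \frac{1}{-32942} = - \frac{1}{32942}$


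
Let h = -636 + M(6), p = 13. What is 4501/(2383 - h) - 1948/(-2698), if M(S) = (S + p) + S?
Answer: 8988005/4038906 ≈ 2.2254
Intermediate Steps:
M(S) = 13 + 2*S (M(S) = (S + 13) + S = (13 + S) + S = 13 + 2*S)
h = -611 (h = -636 + (13 + 2*6) = -636 + (13 + 12) = -636 + 25 = -611)
4501/(2383 - h) - 1948/(-2698) = 4501/(2383 - 1*(-611)) - 1948/(-2698) = 4501/(2383 + 611) - 1948*(-1/2698) = 4501/2994 + 974/1349 = 8988005/4038906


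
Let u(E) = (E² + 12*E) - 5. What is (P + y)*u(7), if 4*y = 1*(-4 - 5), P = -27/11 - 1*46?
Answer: -71392/11 ≈ -6490.2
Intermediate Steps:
u(E) = -5 + E² + 12*E
P = -533/11 (P = -27*1/11 - 46 = -27/11 - 46 = -533/11 ≈ -48.455)
y = -9/4 (y = (1*(-4 - 5))/4 = (1*(-9))/4 = (¼)*(-9) = -9/4 ≈ -2.2500)
(P + y)*u(7) = (-533/11 - 9/4)*(-5 + 7² + 12*7) = -2231*(-5 + 49 + 84)/44 = -2231/44*128 = -71392/11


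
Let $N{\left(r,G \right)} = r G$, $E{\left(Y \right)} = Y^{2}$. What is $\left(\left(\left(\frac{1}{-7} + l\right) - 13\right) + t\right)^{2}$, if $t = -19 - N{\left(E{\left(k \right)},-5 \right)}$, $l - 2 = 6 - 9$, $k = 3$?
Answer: $\frac{6889}{49} \approx 140.59$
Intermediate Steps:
$l = -1$ ($l = 2 + \left(6 - 9\right) = 2 - 3 = -1$)
$N{\left(r,G \right)} = G r$
$t = 26$ ($t = -19 - - 5 \cdot 3^{2} = -19 - \left(-5\right) 9 = -19 - -45 = -19 + 45 = 26$)
$\left(\left(\left(\frac{1}{-7} + l\right) - 13\right) + t\right)^{2} = \left(\left(\left(\frac{1}{-7} - 1\right) - 13\right) + 26\right)^{2} = \left(\left(\left(- \frac{1}{7} - 1\right) - 13\right) + 26\right)^{2} = \left(\left(- \frac{8}{7} - 13\right) + 26\right)^{2} = \left(- \frac{99}{7} + 26\right)^{2} = \left(\frac{83}{7}\right)^{2} = \frac{6889}{49}$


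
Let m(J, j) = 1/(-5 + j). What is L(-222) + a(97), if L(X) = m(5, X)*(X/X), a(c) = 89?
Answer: 20202/227 ≈ 88.996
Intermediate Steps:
L(X) = 1/(-5 + X) (L(X) = (X/X)/(-5 + X) = 1/(-5 + X))
L(-222) + a(97) = 1/(-5 - 222) + 89 = 1/(-227) + 89 = -1/227 + 89 = 20202/227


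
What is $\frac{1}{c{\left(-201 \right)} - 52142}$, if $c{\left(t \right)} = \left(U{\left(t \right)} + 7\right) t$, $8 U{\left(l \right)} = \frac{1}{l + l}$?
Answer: $- \frac{16}{856783} \approx -1.8675 \cdot 10^{-5}$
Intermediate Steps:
$U{\left(l \right)} = \frac{1}{16 l}$ ($U{\left(l \right)} = \frac{1}{8 \left(l + l\right)} = \frac{1}{8 \cdot 2 l} = \frac{\frac{1}{2} \frac{1}{l}}{8} = \frac{1}{16 l}$)
$c{\left(t \right)} = t \left(7 + \frac{1}{16 t}\right)$ ($c{\left(t \right)} = \left(\frac{1}{16 t} + 7\right) t = \left(7 + \frac{1}{16 t}\right) t = t \left(7 + \frac{1}{16 t}\right)$)
$\frac{1}{c{\left(-201 \right)} - 52142} = \frac{1}{\left(\frac{1}{16} + 7 \left(-201\right)\right) - 52142} = \frac{1}{\left(\frac{1}{16} - 1407\right) - 52142} = \frac{1}{- \frac{22511}{16} - 52142} = \frac{1}{- \frac{856783}{16}} = - \frac{16}{856783}$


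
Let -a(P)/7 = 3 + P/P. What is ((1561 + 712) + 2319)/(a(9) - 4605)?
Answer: -112/113 ≈ -0.99115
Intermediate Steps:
a(P) = -28 (a(P) = -7*(3 + P/P) = -7*(3 + 1) = -7*4 = -28)
((1561 + 712) + 2319)/(a(9) - 4605) = ((1561 + 712) + 2319)/(-28 - 4605) = (2273 + 2319)/(-4633) = 4592*(-1/4633) = -112/113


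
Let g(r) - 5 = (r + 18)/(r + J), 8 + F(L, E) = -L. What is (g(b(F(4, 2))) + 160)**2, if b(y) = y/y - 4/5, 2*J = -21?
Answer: 282676969/10609 ≈ 26645.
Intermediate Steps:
J = -21/2 (J = (1/2)*(-21) = -21/2 ≈ -10.500)
F(L, E) = -8 - L
b(y) = 1/5 (b(y) = 1 - 4*1/5 = 1 - 4/5 = 1/5)
g(r) = 5 + (18 + r)/(-21/2 + r) (g(r) = 5 + (r + 18)/(r - 21/2) = 5 + (18 + r)/(-21/2 + r))
(g(b(F(4, 2))) + 160)**2 = (3*(-23 + 4*(1/5))/(-21 + 2*(1/5)) + 160)**2 = (3*(-23 + 4/5)/(-21 + 2/5) + 160)**2 = (3*(-111/5)/(-103/5) + 160)**2 = (3*(-5/103)*(-111/5) + 160)**2 = (333/103 + 160)**2 = (16813/103)**2 = 282676969/10609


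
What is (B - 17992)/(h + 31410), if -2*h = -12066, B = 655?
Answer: -5779/12481 ≈ -0.46302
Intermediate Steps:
h = 6033 (h = -1/2*(-12066) = 6033)
(B - 17992)/(h + 31410) = (655 - 17992)/(6033 + 31410) = -17337/37443 = -17337*1/37443 = -5779/12481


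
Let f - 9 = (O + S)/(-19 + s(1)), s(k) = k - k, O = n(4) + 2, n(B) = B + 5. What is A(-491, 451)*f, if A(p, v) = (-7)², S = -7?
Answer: 8183/19 ≈ 430.68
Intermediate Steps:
n(B) = 5 + B
O = 11 (O = (5 + 4) + 2 = 9 + 2 = 11)
A(p, v) = 49
s(k) = 0
f = 167/19 (f = 9 + (11 - 7)/(-19 + 0) = 9 + 4/(-19) = 9 + 4*(-1/19) = 9 - 4/19 = 167/19 ≈ 8.7895)
A(-491, 451)*f = 49*(167/19) = 8183/19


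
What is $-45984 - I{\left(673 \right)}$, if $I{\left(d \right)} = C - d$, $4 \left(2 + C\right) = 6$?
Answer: $- \frac{90621}{2} \approx -45311.0$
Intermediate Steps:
$C = - \frac{1}{2}$ ($C = -2 + \frac{1}{4} \cdot 6 = -2 + \frac{3}{2} = - \frac{1}{2} \approx -0.5$)
$I{\left(d \right)} = - \frac{1}{2} - d$
$-45984 - I{\left(673 \right)} = -45984 - \left(- \frac{1}{2} - 673\right) = -45984 - - \frac{1347}{2} = -45984 + \frac{1347}{2} = - \frac{90621}{2}$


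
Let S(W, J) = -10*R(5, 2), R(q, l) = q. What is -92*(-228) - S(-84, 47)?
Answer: 21026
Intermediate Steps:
S(W, J) = -50 (S(W, J) = -10*5 = -50)
-92*(-228) - S(-84, 47) = -92*(-228) - 1*(-50) = 20976 + 50 = 21026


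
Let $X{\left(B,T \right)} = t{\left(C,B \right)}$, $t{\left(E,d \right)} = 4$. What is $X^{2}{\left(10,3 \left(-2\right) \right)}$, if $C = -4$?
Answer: $16$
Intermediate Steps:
$X{\left(B,T \right)} = 4$
$X^{2}{\left(10,3 \left(-2\right) \right)} = 4^{2} = 16$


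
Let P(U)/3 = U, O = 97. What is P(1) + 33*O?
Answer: 3204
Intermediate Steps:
P(U) = 3*U
P(1) + 33*O = 3*1 + 33*97 = 3 + 3201 = 3204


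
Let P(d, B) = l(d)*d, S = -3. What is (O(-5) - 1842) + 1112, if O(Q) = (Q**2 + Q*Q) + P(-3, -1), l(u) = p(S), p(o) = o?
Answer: -671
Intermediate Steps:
l(u) = -3
P(d, B) = -3*d
O(Q) = 9 + 2*Q**2 (O(Q) = (Q**2 + Q*Q) - 3*(-3) = (Q**2 + Q**2) + 9 = 2*Q**2 + 9 = 9 + 2*Q**2)
(O(-5) - 1842) + 1112 = ((9 + 2*(-5)**2) - 1842) + 1112 = ((9 + 2*25) - 1842) + 1112 = ((9 + 50) - 1842) + 1112 = (59 - 1842) + 1112 = -1783 + 1112 = -671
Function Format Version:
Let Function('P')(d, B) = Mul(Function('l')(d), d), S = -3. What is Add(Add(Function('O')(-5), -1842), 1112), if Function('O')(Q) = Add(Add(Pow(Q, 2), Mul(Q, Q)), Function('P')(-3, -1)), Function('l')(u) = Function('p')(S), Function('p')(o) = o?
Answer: -671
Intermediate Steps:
Function('l')(u) = -3
Function('P')(d, B) = Mul(-3, d)
Function('O')(Q) = Add(9, Mul(2, Pow(Q, 2))) (Function('O')(Q) = Add(Add(Pow(Q, 2), Mul(Q, Q)), Mul(-3, -3)) = Add(Add(Pow(Q, 2), Pow(Q, 2)), 9) = Add(Mul(2, Pow(Q, 2)), 9) = Add(9, Mul(2, Pow(Q, 2))))
Add(Add(Function('O')(-5), -1842), 1112) = Add(Add(Add(9, Mul(2, Pow(-5, 2))), -1842), 1112) = Add(Add(Add(9, Mul(2, 25)), -1842), 1112) = Add(Add(Add(9, 50), -1842), 1112) = Add(Add(59, -1842), 1112) = Add(-1783, 1112) = -671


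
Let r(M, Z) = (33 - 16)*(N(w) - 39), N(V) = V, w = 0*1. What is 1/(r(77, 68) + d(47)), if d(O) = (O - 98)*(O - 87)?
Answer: 1/1377 ≈ 0.00072622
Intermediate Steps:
w = 0
r(M, Z) = -663 (r(M, Z) = (33 - 16)*(0 - 39) = 17*(-39) = -663)
d(O) = (-98 + O)*(-87 + O)
1/(r(77, 68) + d(47)) = 1/(-663 + (8526 + 47² - 185*47)) = 1/(-663 + (8526 + 2209 - 8695)) = 1/(-663 + 2040) = 1/1377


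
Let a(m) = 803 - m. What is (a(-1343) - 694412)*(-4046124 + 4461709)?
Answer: -287695365610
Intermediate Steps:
(a(-1343) - 694412)*(-4046124 + 4461709) = ((803 - 1*(-1343)) - 694412)*(-4046124 + 4461709) = ((803 + 1343) - 694412)*415585 = (2146 - 694412)*415585 = -692266*415585 = -287695365610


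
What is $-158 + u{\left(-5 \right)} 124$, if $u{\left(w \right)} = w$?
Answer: $-778$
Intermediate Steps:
$-158 + u{\left(-5 \right)} 124 = -158 - 620 = -778$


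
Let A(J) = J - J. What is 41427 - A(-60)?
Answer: 41427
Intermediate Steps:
A(J) = 0
41427 - A(-60) = 41427 - 1*0 = 41427 + 0 = 41427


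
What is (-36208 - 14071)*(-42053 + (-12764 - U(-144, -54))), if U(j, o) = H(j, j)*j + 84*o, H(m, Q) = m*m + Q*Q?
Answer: -297736500673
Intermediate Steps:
H(m, Q) = Q² + m² (H(m, Q) = m² + Q² = Q² + m²)
U(j, o) = 2*j³ + 84*o (U(j, o) = (j² + j²)*j + 84*o = (2*j²)*j + 84*o = 2*j³ + 84*o)
(-36208 - 14071)*(-42053 + (-12764 - U(-144, -54))) = (-36208 - 14071)*(-42053 + (-12764 - (2*(-144)³ + 84*(-54)))) = -50279*(-42053 + (-12764 - (2*(-2985984) - 4536))) = -50279*(-42053 + (-12764 - (-5971968 - 4536))) = -50279*(-42053 + (-12764 - 1*(-5976504))) = -50279*(-42053 + (-12764 + 5976504)) = -50279*(-42053 + 5963740) = -50279*5921687 = -297736500673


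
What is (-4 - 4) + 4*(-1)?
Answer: -12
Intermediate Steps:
(-4 - 4) + 4*(-1) = -8 - 4 = -12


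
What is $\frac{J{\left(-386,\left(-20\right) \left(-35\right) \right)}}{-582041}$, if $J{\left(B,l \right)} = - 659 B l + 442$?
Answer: $- \frac{178062242}{582041} \approx -305.93$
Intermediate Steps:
$J{\left(B,l \right)} = 442 - 659 B l$ ($J{\left(B,l \right)} = - 659 B l + 442 = 442 - 659 B l$)
$\frac{J{\left(-386,\left(-20\right) \left(-35\right) \right)}}{-582041} = \frac{442 - - 254374 \left(\left(-20\right) \left(-35\right)\right)}{-582041} = \left(442 - \left(-254374\right) 700\right) \left(- \frac{1}{582041}\right) = \left(442 + 178061800\right) \left(- \frac{1}{582041}\right) = 178062242 \left(- \frac{1}{582041}\right) = - \frac{178062242}{582041}$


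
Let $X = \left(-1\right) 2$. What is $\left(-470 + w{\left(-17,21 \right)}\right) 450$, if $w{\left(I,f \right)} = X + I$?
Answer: $-220050$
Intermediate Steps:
$X = -2$
$w{\left(I,f \right)} = -2 + I$
$\left(-470 + w{\left(-17,21 \right)}\right) 450 = \left(-470 - 19\right) 450 = \left(-489\right) 450 = -220050$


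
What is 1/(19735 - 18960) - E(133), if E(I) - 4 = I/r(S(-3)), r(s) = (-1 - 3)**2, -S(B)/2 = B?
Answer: -152659/12400 ≈ -12.311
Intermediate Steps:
S(B) = -2*B
r(s) = 16 (r(s) = (-4)**2 = 16)
E(I) = 4 + I/16
1/(19735 - 18960) - E(133) = 1/(19735 - 18960) - (4 + (1/16)*133) = 1/775 - (4 + 133/16) = 1/775 - 1*197/16 = 1/775 - 197/16 = -152659/12400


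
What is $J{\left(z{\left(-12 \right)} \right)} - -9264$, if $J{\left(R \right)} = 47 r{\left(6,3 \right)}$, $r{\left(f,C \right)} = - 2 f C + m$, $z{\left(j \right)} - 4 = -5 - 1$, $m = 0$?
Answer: $7572$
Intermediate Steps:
$z{\left(j \right)} = -2$ ($z{\left(j \right)} = 4 - 6 = -2$)
$r{\left(f,C \right)} = - 2 C f$ ($r{\left(f,C \right)} = - 2 f C + 0 = - 2 C f + 0 = - 2 C f$)
$J{\left(R \right)} = -1692$ ($J{\left(R \right)} = 47 \left(\left(-2\right) 3 \cdot 6\right) = 47 \left(-36\right) = -1692$)
$J{\left(z{\left(-12 \right)} \right)} - -9264 = -1692 - -9264 = -1692 + 9264 = 7572$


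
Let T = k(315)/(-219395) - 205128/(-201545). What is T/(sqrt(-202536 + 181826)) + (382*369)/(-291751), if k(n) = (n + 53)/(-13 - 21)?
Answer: -140958/291751 - 15302121256*I*sqrt(20710)/311356380687385 ≈ -0.48314 - 0.0070727*I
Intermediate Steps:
k(n) = -53/34 - n/34 (k(n) = (53 + n)/(-34) = (53 + n)*(-1/34) = -53/34 - n/34)
T = 30604242512/30068216387 (T = (-53/34 - 1/34*315)/(-219395) - 205128/(-201545) = (-53/34 - 315/34)*(-1/219395) - 205128*(-1/201545) = -184/17*(-1/219395) + 205128/201545 = 184/3729715 + 205128/201545 = 30604242512/30068216387 ≈ 1.0178)
T/(sqrt(-202536 + 181826)) + (382*369)/(-291751) = 30604242512/(30068216387*(sqrt(-202536 + 181826))) + (382*369)/(-291751) = 30604242512/(30068216387*(sqrt(-20710))) + 140958*(-1/291751) = 30604242512/(30068216387*((I*sqrt(20710)))) - 140958/291751 = 30604242512*(-I*sqrt(20710)/20710)/30068216387 - 140958/291751 = -15302121256*I*sqrt(20710)/311356380687385 - 140958/291751 = -140958/291751 - 15302121256*I*sqrt(20710)/311356380687385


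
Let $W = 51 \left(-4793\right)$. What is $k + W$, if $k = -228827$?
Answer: $-473270$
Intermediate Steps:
$W = -244443$
$k + W = -228827 - 244443 = -473270$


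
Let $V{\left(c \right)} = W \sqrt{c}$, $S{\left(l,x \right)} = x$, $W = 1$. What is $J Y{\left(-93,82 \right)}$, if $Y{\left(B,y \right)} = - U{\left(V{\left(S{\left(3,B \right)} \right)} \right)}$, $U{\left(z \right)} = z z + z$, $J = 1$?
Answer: $93 - i \sqrt{93} \approx 93.0 - 9.6436 i$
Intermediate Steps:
$V{\left(c \right)} = \sqrt{c}$ ($V{\left(c \right)} = 1 \sqrt{c} = \sqrt{c}$)
$U{\left(z \right)} = z + z^{2}$ ($U{\left(z \right)} = z^{2} + z = z + z^{2}$)
$Y{\left(B,y \right)} = - \sqrt{B} \left(1 + \sqrt{B}\right)$
$J Y{\left(-93,82 \right)} = 1 \left(\left(-1\right) \left(-93\right) - \sqrt{-93}\right) = 1 \left(93 - i \sqrt{93}\right) = 93 - i \sqrt{93}$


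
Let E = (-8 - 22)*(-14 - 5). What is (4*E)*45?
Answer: 102600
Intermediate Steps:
E = 570 (E = -30*(-19) = 570)
(4*E)*45 = (4*570)*45 = 2280*45 = 102600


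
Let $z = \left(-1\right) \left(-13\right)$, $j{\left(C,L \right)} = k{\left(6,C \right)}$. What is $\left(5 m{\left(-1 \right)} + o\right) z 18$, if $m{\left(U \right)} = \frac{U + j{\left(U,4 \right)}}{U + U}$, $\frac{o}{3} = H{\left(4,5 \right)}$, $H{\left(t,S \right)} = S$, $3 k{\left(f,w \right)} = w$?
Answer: $4290$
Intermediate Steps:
$k{\left(f,w \right)} = \frac{w}{3}$
$o = 15$ ($o = 3 \cdot 5 = 15$)
$j{\left(C,L \right)} = \frac{C}{3}$
$m{\left(U \right)} = \frac{2}{3}$ ($m{\left(U \right)} = \frac{U + \frac{U}{3}}{U + U} = \frac{\frac{4}{3} U}{2 U} = \frac{4 U}{3} \frac{1}{2 U} = \frac{2}{3}$)
$z = 13$
$\left(5 m{\left(-1 \right)} + o\right) z 18 = \left(5 \cdot \frac{2}{3} + 15\right) 13 \cdot 18 = \left(\frac{10}{3} + 15\right) 13 \cdot 18 = \frac{55}{3} \cdot 13 \cdot 18 = \frac{715}{3} \cdot 18 = 4290$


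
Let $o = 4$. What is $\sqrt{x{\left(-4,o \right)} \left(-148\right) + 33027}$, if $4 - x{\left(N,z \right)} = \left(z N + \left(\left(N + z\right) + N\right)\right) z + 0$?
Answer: $\sqrt{20595} \approx 143.51$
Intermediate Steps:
$x{\left(N,z \right)} = 4 - z \left(z + 2 N + N z\right)$ ($x{\left(N,z \right)} = 4 - \left(\left(z N + \left(\left(N + z\right) + N\right)\right) z + 0\right) = 4 - \left(\left(N z + \left(z + 2 N\right)\right) z + 0\right) = 4 - \left(\left(z + 2 N + N z\right) z + 0\right) = 4 - \left(z \left(z + 2 N + N z\right) + 0\right) = 4 - z \left(z + 2 N + N z\right)$)
$\sqrt{x{\left(-4,o \right)} \left(-148\right) + 33027} = \sqrt{\left(4 - 4^{2} - - 4 \cdot 4^{2} - \left(-8\right) 4\right) \left(-148\right) + 33027} = \sqrt{\left(4 - 16 - \left(-4\right) 16 + 32\right) \left(-148\right) + 33027} = \sqrt{\left(4 - 16 + 64 + 32\right) \left(-148\right) + 33027} = \sqrt{84 \left(-148\right) + 33027} = \sqrt{-12432 + 33027} = \sqrt{20595}$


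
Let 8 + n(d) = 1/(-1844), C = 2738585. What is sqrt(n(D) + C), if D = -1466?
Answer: sqrt(2328020490007)/922 ≈ 1654.9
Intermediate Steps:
n(d) = -14753/1844 (n(d) = -8 + 1/(-1844) = -8 - 1/1844 = -14753/1844)
sqrt(n(D) + C) = sqrt(-14753/1844 + 2738585) = sqrt(5049935987/1844) = sqrt(2328020490007)/922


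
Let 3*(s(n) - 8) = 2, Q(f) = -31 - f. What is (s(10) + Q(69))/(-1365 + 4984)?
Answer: -274/10857 ≈ -0.025237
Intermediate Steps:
s(n) = 26/3 (s(n) = 8 + (⅓)*2 = 8 + ⅔ = 26/3)
(s(10) + Q(69))/(-1365 + 4984) = (26/3 + (-31 - 1*69))/(-1365 + 4984) = (26/3 + (-31 - 69))/3619 = (26/3 - 100)*(1/3619) = -274/3*1/3619 = -274/10857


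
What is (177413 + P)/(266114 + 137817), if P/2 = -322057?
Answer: -466701/403931 ≈ -1.1554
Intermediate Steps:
P = -644114 (P = 2*(-322057) = -644114)
(177413 + P)/(266114 + 137817) = (177413 - 644114)/(266114 + 137817) = -466701/403931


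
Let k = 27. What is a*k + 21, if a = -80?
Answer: -2139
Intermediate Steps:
a*k + 21 = -80*27 + 21 = -2160 + 21 = -2139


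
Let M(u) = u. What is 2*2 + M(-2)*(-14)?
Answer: 32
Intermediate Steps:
2*2 + M(-2)*(-14) = 2*2 - 2*(-14) = 4 + 28 = 32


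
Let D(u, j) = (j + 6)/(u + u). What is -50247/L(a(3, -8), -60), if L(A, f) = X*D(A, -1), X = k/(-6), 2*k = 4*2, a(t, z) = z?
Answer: -1205928/5 ≈ -2.4119e+5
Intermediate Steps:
D(u, j) = (6 + j)/(2*u) (D(u, j) = (6 + j)/((2*u)) = (6 + j)*(1/(2*u)) = (6 + j)/(2*u))
k = 4 (k = (4*2)/2 = (½)*8 = 4)
X = -⅔ (X = 4/(-6) = 4*(-⅙) = -⅔ ≈ -0.66667)
L(A, f) = -5/(3*A) (L(A, f) = -(6 - 1)/(3*A) = -5/(3*A))
-50247/L(a(3, -8), -60) = -50247/((-5/3/(-8))) = -50247/((-5/3*(-⅛))) = -50247/5/24 = -50247*24/5 = -1205928/5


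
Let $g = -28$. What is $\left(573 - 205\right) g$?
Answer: $-10304$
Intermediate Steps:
$\left(573 - 205\right) g = \left(573 - 205\right) \left(-28\right) = 368 \left(-28\right) = -10304$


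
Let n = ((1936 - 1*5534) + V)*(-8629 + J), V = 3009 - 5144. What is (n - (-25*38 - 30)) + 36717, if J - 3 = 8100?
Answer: 3053255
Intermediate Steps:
J = 8103 (J = 3 + 8100 = 8103)
V = -2135
n = 3015558 (n = ((1936 - 1*5534) - 2135)*(-8629 + 8103) = ((1936 - 5534) - 2135)*(-526) = (-3598 - 2135)*(-526) = -5733*(-526) = 3015558)
(n - (-25*38 - 30)) + 36717 = (3015558 - (-25*38 - 30)) + 36717 = (3015558 - (-950 - 30)) + 36717 = (3015558 - 1*(-980)) + 36717 = (3015558 + 980) + 36717 = 3016538 + 36717 = 3053255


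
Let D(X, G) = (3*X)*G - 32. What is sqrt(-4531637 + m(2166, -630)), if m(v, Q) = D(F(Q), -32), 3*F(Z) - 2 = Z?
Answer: I*sqrt(4511573) ≈ 2124.0*I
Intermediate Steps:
F(Z) = 2/3 + Z/3
D(X, G) = -32 + 3*G*X (D(X, G) = 3*G*X - 32 = -32 + 3*G*X)
m(v, Q) = -96 - 32*Q (m(v, Q) = -32 + 3*(-32)*(2/3 + Q/3) = -32 + (-64 - 32*Q) = -96 - 32*Q)
sqrt(-4531637 + m(2166, -630)) = sqrt(-4531637 + (-96 - 32*(-630))) = sqrt(-4531637 + (-96 + 20160)) = sqrt(-4531637 + 20064) = sqrt(-4511573) = I*sqrt(4511573)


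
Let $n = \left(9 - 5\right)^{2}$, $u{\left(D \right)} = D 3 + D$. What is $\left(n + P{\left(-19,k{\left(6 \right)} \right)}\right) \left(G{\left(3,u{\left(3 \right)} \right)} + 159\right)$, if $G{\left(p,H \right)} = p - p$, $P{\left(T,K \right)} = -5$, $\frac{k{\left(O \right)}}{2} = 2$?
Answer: $1749$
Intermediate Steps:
$k{\left(O \right)} = 4$ ($k{\left(O \right)} = 2 \cdot 2 = 4$)
$u{\left(D \right)} = 4 D$ ($u{\left(D \right)} = 3 D + D = 4 D$)
$G{\left(p,H \right)} = 0$
$n = 16$ ($n = 4^{2} = 16$)
$\left(n + P{\left(-19,k{\left(6 \right)} \right)}\right) \left(G{\left(3,u{\left(3 \right)} \right)} + 159\right) = \left(16 - 5\right) \left(0 + 159\right) = 11 \cdot 159 = 1749$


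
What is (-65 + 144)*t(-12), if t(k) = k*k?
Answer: 11376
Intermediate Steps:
t(k) = k**2
(-65 + 144)*t(-12) = (-65 + 144)*(-12)**2 = 79*144 = 11376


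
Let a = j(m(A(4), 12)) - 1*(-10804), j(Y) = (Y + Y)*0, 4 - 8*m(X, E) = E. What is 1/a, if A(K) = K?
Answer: 1/10804 ≈ 9.2558e-5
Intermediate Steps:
m(X, E) = ½ - E/8
j(Y) = 0 (j(Y) = (2*Y)*0 = 0)
a = 10804 (a = 0 - 1*(-10804) = 0 + 10804 = 10804)
1/a = 1/10804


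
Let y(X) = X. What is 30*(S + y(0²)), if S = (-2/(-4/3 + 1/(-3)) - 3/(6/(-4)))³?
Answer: 24576/25 ≈ 983.04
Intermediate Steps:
S = 4096/125 (S = (-2/(-4*⅓ + 1*(-⅓)) - 3/(6*(-¼)))³ = (-2/(-4/3 - ⅓) - 3/(-3/2))³ = (-2/(-5/3) - 3*(-⅔))³ = (-2*(-⅗) + 2)³ = (6/5 + 2)³ = (16/5)³ = 4096/125 ≈ 32.768)
30*(S + y(0²)) = 30*(4096/125 + 0²) = 30*(4096/125 + 0) = 30*(4096/125) = 24576/25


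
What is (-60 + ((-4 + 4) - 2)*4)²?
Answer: 4624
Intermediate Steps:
(-60 + ((-4 + 4) - 2)*4)² = (-60 + (0 - 2)*4)² = (-60 - 2*4)² = (-60 - 8)² = (-68)² = 4624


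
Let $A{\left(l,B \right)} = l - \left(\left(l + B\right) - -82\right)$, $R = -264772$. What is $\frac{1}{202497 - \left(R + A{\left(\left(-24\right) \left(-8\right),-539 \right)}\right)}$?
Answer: $\frac{1}{466812} \approx 2.1422 \cdot 10^{-6}$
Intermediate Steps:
$A{\left(l,B \right)} = -82 - B$ ($A{\left(l,B \right)} = l - \left(\left(B + l\right) + \left(-50 + 132\right)\right) = l - \left(\left(B + l\right) + 82\right) = l - \left(82 + B + l\right) = -82 - B$)
$\frac{1}{202497 - \left(R + A{\left(\left(-24\right) \left(-8\right),-539 \right)}\right)} = \frac{1}{202497 - \left(-264854 + 539\right)} = \frac{1}{202497 + \left(264772 - \left(-82 + 539\right)\right)} = \frac{1}{202497 + \left(264772 - 457\right)} = \frac{1}{202497 + 264315} = \frac{1}{466812}$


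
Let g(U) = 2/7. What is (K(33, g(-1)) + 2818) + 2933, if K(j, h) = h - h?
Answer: 5751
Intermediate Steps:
g(U) = 2/7 (g(U) = 2*(⅐) = 2/7)
K(j, h) = 0
(K(33, g(-1)) + 2818) + 2933 = (0 + 2818) + 2933 = 2818 + 2933 = 5751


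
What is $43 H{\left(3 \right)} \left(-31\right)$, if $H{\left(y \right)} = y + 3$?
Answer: $-7998$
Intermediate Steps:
$H{\left(y \right)} = 3 + y$
$43 H{\left(3 \right)} \left(-31\right) = 43 \left(3 + 3\right) \left(-31\right) = 43 \cdot 6 \left(-31\right) = 258 \left(-31\right) = -7998$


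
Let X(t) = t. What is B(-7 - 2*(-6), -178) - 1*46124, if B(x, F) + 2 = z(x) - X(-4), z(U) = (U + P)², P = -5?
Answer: -46122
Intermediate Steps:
z(U) = (-5 + U)² (z(U) = (U - 5)² = (-5 + U)²)
B(x, F) = 2 + (-5 + x)² (B(x, F) = -2 + ((-5 + x)² - 1*(-4)) = -2 + ((-5 + x)² + 4) = -2 + (4 + (-5 + x)²) = 2 + (-5 + x)²)
B(-7 - 2*(-6), -178) - 1*46124 = (2 + (-5 + (-7 - 2*(-6)))²) - 1*46124 = (2 + (-5 + (-7 + 12))²) - 46124 = (2 + (-5 + 5)²) - 46124 = (2 + 0²) - 46124 = (2 + 0) - 46124 = 2 - 46124 = -46122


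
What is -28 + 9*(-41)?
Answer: -397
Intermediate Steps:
-28 + 9*(-41) = -28 - 369 = -397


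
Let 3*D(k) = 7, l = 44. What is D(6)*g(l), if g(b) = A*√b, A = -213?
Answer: -994*√11 ≈ -3296.7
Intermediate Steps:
D(k) = 7/3 (D(k) = (⅓)*7 = 7/3)
g(b) = -213*√b
D(6)*g(l) = 7*(-426*√11)/3 = -994*√11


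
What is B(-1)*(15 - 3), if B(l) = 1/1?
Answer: 12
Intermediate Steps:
B(l) = 1
B(-1)*(15 - 3) = 1*(15 - 3) = 1*12 = 12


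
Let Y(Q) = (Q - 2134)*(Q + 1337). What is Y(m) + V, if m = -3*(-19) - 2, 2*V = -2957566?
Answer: -4372751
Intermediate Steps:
V = -1478783 (V = (½)*(-2957566) = -1478783)
m = 55 (m = 57 - 2 = 55)
Y(Q) = (-2134 + Q)*(1337 + Q)
Y(m) + V = (-2853158 + 55² - 797*55) - 1478783 = (-2853158 + 3025 - 43835) - 1478783 = -2893968 - 1478783 = -4372751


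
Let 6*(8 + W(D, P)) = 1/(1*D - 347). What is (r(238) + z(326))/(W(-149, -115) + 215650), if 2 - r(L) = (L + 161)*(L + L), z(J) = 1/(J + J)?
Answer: -92128882392/104605346333 ≈ -0.88073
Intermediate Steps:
W(D, P) = -8 + 1/(6*(-347 + D)) (W(D, P) = -8 + 1/(6*(1*D - 347)) = -8 + 1/(6*(D - 347)) = -8 + 1/(6*(-347 + D)))
z(J) = 1/(2*J)
r(L) = 2 - 2*L*(161 + L) (r(L) = 2 - (L + 161)*(L + L) = 2 - (161 + L)*2*L = 2 - 2*L*(161 + L))
(r(238) + z(326))/(W(-149, -115) + 215650) = ((2 - 322*238 - 2*238²) + (½)/326)/((16657 - 48*(-149))/(6*(-347 - 149)) + 215650) = ((2 - 76636 - 2*56644) + (½)*(1/326))/((⅙)*(16657 + 7152)/(-496) + 215650) = ((2 - 76636 - 113288) + 1/652)/((⅙)*(-1/496)*23809 + 215650) = (-189922 + 1/652)/(-23809/2976 + 215650) = -123829143/(652*641750591/2976) = -123829143/652*2976/641750591 = -92128882392/104605346333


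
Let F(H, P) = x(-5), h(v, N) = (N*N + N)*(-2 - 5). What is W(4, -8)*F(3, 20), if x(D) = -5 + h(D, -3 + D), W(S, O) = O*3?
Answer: 9528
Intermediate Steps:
W(S, O) = 3*O
h(v, N) = -7*N - 7*N**2 (h(v, N) = (N**2 + N)*(-7) = (N + N**2)*(-7) = -7*N - 7*N**2)
x(D) = -5 - 7*(-3 + D)*(-2 + D) (x(D) = -5 - 7*(-3 + D)*(1 + (-3 + D)) = -5 - 7*(-3 + D)*(-2 + D))
F(H, P) = -397 (F(H, P) = -47 - 7*(-5)**2 + 35*(-5) = -47 - 7*25 - 175 = -47 - 175 - 175 = -397)
W(4, -8)*F(3, 20) = (3*(-8))*(-397) = -24*(-397) = 9528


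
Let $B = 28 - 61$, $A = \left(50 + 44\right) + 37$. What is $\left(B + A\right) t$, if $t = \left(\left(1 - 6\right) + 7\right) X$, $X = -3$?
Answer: $-588$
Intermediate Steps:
$A = 131$ ($A = 94 + 37 = 131$)
$B = -33$ ($B = 28 - 61 = -33$)
$t = -6$ ($t = \left(\left(1 - 6\right) + 7\right) \left(-3\right) = \left(-5 + 7\right) \left(-3\right) = 2 \left(-3\right) = -6$)
$\left(B + A\right) t = \left(-33 + 131\right) \left(-6\right) = 98 \left(-6\right) = -588$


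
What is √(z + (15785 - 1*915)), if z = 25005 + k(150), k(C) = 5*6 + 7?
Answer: 2*√9978 ≈ 199.78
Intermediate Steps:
k(C) = 37 (k(C) = 30 + 7 = 37)
z = 25042 (z = 25005 + 37 = 25042)
√(z + (15785 - 1*915)) = √(25042 + (15785 - 1*915)) = √(25042 + (15785 - 915)) = √(25042 + 14870) = √39912 = 2*√9978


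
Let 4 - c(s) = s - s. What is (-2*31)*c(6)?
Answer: -248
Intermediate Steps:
c(s) = 4 (c(s) = 4 - (s - s) = 4 - 1*0 = 4 + 0 = 4)
(-2*31)*c(6) = -2*31*4 = -62*4 = -248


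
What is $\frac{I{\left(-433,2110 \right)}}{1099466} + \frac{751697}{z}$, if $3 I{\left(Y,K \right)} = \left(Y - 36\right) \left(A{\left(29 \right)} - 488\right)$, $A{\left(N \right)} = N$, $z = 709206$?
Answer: $\frac{219338947186}{194936970999} \approx 1.1252$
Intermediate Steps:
$I{\left(Y,K \right)} = 5508 - 153 Y$ ($I{\left(Y,K \right)} = \frac{\left(Y - 36\right) \left(29 - 488\right)}{3} = \frac{\left(-36 + Y\right) \left(-459\right)}{3} = \frac{16524 - 459 Y}{3} = 5508 - 153 Y$)
$\frac{I{\left(-433,2110 \right)}}{1099466} + \frac{751697}{z} = \frac{5508 - -66249}{1099466} + \frac{751697}{709206} = \left(5508 + 66249\right) \frac{1}{1099466} + 751697 \cdot \frac{1}{709206} = 71757 \cdot \frac{1}{1099466} + \frac{751697}{709206} = \frac{71757}{1099466} + \frac{751697}{709206} = \frac{219338947186}{194936970999}$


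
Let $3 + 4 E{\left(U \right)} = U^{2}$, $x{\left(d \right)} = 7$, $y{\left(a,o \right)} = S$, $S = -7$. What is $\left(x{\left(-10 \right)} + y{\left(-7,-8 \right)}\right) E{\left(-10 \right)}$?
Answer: $0$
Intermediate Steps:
$y{\left(a,o \right)} = -7$
$E{\left(U \right)} = - \frac{3}{4} + \frac{U^{2}}{4}$
$\left(x{\left(-10 \right)} + y{\left(-7,-8 \right)}\right) E{\left(-10 \right)} = \left(7 - 7\right) \left(- \frac{3}{4} + \frac{\left(-10\right)^{2}}{4}\right) = 0 \left(- \frac{3}{4} + \frac{1}{4} \cdot 100\right) = 0 \left(- \frac{3}{4} + 25\right) = 0 \cdot \frac{97}{4} = 0$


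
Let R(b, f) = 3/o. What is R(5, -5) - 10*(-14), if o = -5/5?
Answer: 137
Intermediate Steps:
o = -1 (o = -5*⅕ = -1)
R(b, f) = -3 (R(b, f) = 3/(-1) = 3*(-1) = -3)
R(5, -5) - 10*(-14) = -3 - 10*(-14) = -3 + 140 = 137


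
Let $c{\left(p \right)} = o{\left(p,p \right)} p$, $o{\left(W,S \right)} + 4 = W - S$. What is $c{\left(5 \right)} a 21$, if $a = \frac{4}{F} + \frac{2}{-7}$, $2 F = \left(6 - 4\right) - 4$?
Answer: $1800$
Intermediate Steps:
$F = -1$ ($F = \frac{\left(6 - 4\right) - 4}{2} = \frac{2 - 4}{2} = \frac{1}{2} \left(-2\right) = -1$)
$o{\left(W,S \right)} = -4 + W - S$ ($o{\left(W,S \right)} = -4 - \left(S - W\right) = -4 + W - S$)
$a = - \frac{30}{7}$ ($a = \frac{4}{-1} + \frac{2}{-7} = 4 \left(-1\right) + 2 \left(- \frac{1}{7}\right) = -4 - \frac{2}{7} = - \frac{30}{7} \approx -4.2857$)
$c{\left(p \right)} = - 4 p$ ($c{\left(p \right)} = \left(-4 + p - p\right) p = - 4 p$)
$c{\left(5 \right)} a 21 = \left(-4\right) 5 \left(- \frac{30}{7}\right) 21 = \left(-20\right) \left(- \frac{30}{7}\right) 21 = \frac{600}{7} \cdot 21 = 1800$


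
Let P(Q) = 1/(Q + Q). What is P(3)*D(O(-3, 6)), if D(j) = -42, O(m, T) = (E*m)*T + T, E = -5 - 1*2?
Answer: -7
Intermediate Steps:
E = -7 (E = -5 - 2 = -7)
P(Q) = 1/(2*Q)
O(m, T) = T - 7*T*m (O(m, T) = (-7*m)*T + T = -7*T*m + T = T - 7*T*m)
P(3)*D(O(-3, 6)) = ((1/2)/3)*(-42) = ((1/2)*(1/3))*(-42) = (1/6)*(-42) = -7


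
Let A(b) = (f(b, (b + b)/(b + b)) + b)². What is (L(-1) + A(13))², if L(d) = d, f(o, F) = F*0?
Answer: 28224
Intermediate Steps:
f(o, F) = 0
A(b) = b² (A(b) = (0 + b)² = b²)
(L(-1) + A(13))² = (-1 + 13²)² = (-1 + 169)² = 168² = 28224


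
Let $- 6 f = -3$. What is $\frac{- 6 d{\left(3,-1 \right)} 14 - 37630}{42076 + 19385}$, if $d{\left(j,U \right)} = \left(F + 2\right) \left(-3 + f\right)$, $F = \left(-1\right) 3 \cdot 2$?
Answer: $- \frac{38470}{61461} \approx -0.62593$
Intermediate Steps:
$f = \frac{1}{2}$ ($f = \left(- \frac{1}{6}\right) \left(-3\right) = \frac{1}{2} \approx 0.5$)
$F = -6$ ($F = \left(-3\right) 2 = -6$)
$d{\left(j,U \right)} = 10$ ($d{\left(j,U \right)} = \left(-6 + 2\right) \left(-3 + \frac{1}{2}\right) = \left(-4\right) \left(- \frac{5}{2}\right) = 10$)
$\frac{- 6 d{\left(3,-1 \right)} 14 - 37630}{42076 + 19385} = \frac{\left(-6\right) 10 \cdot 14 - 37630}{42076 + 19385} = \frac{\left(-60\right) 14 - 37630}{61461} = \left(-840 - 37630\right) \frac{1}{61461} = \left(-38470\right) \frac{1}{61461} = - \frac{38470}{61461}$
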